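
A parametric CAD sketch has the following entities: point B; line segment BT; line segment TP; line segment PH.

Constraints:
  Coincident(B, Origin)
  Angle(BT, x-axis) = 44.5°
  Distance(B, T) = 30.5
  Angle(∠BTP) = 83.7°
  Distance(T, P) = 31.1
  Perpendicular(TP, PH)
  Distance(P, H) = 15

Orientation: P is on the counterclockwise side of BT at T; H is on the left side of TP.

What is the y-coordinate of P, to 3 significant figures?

41.0

B is at the origin; BT runs at 44.5° with length 30.5, so T = 30.5·(cos 44.5°, sin 44.5°) = (21.8, 21.4). ∠BTP = 83.7°, so TP runs at 44.5° + (180° − 83.7°) = 141° from the x-axis; with |TP| = 31.1, P = T + 31.1·(cos 141°, sin 141°) = (-2.35, 41.0). So P.y = 41.0.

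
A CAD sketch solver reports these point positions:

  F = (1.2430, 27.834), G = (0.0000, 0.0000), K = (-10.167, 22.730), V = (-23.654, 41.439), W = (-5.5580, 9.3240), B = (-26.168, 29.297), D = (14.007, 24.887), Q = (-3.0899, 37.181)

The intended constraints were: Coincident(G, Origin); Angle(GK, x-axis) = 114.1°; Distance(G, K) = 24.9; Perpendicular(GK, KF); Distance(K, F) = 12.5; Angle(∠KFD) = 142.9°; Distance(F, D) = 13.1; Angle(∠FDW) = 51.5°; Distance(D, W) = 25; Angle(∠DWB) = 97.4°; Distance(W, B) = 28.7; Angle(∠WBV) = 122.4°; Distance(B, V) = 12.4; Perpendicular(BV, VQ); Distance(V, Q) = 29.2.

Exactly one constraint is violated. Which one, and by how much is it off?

Distance(V, Q) = 29.2 — off by 8.20.

G = (0.00, 0.00) ✓; GK at 114.1° ✓; |GK| = 24.90 ✓; ∠(GK, KF) = 90.00° ✓; |KF| = 12.50 ✓; ∠KFD = 142.9° ✓; |FD| = 13.10 ✓; ∠FDW = 51.50° ✓; |DW| = 25.00 ✓; ∠DWB = 97.40° ✓; |WB| = 28.70 ✓; ∠WBV = 122.4° ✓; |BV| = 12.40 ✓; ∠(BV, VQ) = 90.00° ✓; |VQ| = 21.00 ✗.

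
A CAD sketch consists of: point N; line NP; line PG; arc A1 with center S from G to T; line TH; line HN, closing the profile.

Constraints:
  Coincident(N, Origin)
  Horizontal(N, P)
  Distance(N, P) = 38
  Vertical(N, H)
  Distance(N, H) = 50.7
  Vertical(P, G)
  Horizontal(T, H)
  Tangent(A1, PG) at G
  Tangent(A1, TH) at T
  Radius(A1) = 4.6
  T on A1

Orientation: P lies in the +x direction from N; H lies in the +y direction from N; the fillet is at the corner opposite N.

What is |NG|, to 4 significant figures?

59.74

N is at the origin; NP is horizontal with |NP| = 38.0 and P on the +x side, so P = (38.00, 0.000). N and H share the same x with |NH| = 50.7 and H on the +y side, so H = (0.000, 50.70). The virtual corner opposite N is at (38.00, 50.70). Since A1 is tangent to PG there, SG ⟂ PG and since A1 is tangent to TH there, ST ⟂ TH, with radius 4.6, so the center S sits 4.6 in from both sides at S = (33.40, 46.10). That places the tangent points at G = (38.00, 46.10) on PG and T = (33.40, 50.70) on TH. Then |NG| = |G − N| = 59.74.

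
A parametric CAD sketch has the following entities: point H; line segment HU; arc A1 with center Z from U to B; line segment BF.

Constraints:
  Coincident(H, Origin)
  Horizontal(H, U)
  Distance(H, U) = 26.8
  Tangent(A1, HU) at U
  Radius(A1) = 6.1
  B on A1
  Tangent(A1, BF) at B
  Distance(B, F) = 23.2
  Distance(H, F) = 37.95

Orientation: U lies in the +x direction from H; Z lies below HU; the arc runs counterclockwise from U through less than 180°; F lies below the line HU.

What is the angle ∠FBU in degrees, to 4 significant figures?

131.7°

Checks: |ZB| = 6.100 ✓; ∠(ZB, BF) = 90.00° ✓; |BF| = 23.20 ✓; |HF| = 37.95 ✓.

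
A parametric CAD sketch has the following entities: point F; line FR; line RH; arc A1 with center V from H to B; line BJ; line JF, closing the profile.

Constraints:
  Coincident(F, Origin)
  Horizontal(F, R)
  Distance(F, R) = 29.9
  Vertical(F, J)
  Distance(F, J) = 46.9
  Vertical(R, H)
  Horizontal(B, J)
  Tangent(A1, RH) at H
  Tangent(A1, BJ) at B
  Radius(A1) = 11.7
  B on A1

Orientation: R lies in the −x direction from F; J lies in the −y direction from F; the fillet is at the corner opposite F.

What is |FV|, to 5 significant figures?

39.627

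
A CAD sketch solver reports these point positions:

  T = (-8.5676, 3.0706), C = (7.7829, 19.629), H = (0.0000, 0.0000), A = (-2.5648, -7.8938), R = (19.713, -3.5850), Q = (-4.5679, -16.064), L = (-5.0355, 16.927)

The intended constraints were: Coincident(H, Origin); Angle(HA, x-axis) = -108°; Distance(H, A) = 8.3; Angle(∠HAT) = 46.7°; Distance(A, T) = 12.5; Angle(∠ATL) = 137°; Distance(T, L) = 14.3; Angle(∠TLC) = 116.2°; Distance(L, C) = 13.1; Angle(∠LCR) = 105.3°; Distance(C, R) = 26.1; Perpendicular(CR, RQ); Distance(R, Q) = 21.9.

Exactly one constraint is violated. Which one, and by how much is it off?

Distance(R, Q) = 21.9 — off by 5.40.

H = (0.00, 0.00) ✓; HA at -108.0° ✓; |HA| = 8.300 ✓; ∠HAT = 46.70° ✓; |AT| = 12.50 ✓; ∠ATL = 137.0° ✓; |TL| = 14.30 ✓; ∠TLC = 116.2° ✓; |LC| = 13.10 ✓; ∠LCR = 105.3° ✓; |CR| = 26.10 ✓; ∠(CR, RQ) = 90.00° ✓; |RQ| = 27.30 ✗.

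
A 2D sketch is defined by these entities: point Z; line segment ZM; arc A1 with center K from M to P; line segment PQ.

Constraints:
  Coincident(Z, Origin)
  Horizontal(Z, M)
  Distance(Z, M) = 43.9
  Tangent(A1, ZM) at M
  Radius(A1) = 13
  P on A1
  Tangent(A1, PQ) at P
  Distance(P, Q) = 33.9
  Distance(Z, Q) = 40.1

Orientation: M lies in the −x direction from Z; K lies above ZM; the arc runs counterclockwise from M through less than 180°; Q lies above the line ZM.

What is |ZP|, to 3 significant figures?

33.2

Z is at the origin; Z and M share the same y with |ZM| = 43.9 and M on the −x side, so M = (-43.9, 0.00). The tangent condition forces KM to be normal to ZM, so K = M + (0, 13) = (-43.9, 13.0). Since KP ⟂ PQ (tangency), |KQ| = √(13.0² + 33.9²) = 36.3 regardless of where P sits on A1. So Q lies on both circle(Z, 40.1) and circle(K, 36.3); the above-ZM intersection is Q = (-16.3, 36.6). P is the foot of the tangent from Q: P = (-32.5, 6.81).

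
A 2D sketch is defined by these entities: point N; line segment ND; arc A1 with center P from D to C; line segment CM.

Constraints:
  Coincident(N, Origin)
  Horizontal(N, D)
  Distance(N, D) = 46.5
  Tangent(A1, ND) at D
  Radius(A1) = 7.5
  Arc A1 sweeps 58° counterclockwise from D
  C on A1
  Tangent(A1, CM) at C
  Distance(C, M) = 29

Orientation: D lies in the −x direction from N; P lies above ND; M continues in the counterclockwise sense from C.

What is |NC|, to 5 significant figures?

40.294

Since A1 is tangent to ND there, PD ⟂ ND, so P = D + (0, 7.5) = (-46.500, 7.5000). On A1, D sits at bearing -90° from P; a 58° counterclockwise sweep puts C at bearing -32°, so C = P + 7.5·(cos -32°, sin -32°) = (-40.140, 3.5256). Then |NC| = |C − N| = 40.294.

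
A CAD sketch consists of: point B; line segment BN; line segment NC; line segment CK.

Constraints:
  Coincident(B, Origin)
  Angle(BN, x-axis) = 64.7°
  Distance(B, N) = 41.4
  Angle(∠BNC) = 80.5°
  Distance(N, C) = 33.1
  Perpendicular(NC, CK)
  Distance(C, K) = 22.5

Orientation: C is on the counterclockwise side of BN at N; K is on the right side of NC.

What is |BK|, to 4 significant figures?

68.56

∠BNC = 80.5°, so NC runs at 64.7° + (180° − 80.5°) = 164.2° from the x-axis; with |NC| = 33.1, C = N + 33.1·(cos 164.2°, sin 164.2°) = (-14.16, 46.44). The perpendicularity gives CK at right angles to NC; with |CK| = 22.5 on the right of NC, K = C + 22.5·(0.2723, 0.9622) = (-8.030, 68.09). Then |BK| = |K − B| = 68.56.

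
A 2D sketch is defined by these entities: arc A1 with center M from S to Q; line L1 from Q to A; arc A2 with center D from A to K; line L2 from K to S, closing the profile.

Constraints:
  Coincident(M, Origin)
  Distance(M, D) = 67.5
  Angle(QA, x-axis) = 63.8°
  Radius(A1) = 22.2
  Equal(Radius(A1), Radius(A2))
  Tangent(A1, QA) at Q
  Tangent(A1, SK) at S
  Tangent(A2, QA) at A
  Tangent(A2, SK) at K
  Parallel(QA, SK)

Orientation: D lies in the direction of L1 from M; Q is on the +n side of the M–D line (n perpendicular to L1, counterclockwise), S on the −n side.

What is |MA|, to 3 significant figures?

71.1

Tangency of A1 to both parallel lines with radius 22.2 puts Q and S at M ± 22.2·n: Q = (-19.9, 9.80), S = (19.9, -9.80). Equal radii place A and K the same way about D: A = D + 22.2·n = (9.88, 70.4), K = D − 22.2·n = (49.7, 50.8). Then |MA| = |A − M| = 71.1.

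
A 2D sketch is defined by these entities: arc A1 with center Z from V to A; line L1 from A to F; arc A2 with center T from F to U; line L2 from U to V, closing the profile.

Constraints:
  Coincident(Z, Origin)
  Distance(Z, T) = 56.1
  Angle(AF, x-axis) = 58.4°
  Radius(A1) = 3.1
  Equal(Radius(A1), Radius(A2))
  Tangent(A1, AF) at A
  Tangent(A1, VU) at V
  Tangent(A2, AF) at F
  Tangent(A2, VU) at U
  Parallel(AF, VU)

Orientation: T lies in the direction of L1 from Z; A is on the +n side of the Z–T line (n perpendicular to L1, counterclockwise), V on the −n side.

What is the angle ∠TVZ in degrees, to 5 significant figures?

86.837°

The slot axis is L1's direction at 58.4°, so u = (cos 58.4°, sin 58.4°) = (0.52399, 0.85173) and n = (−sin 58.4°, cos 58.4°) = (-0.85173, 0.52399). Z is at the origin and T lies 56.1 along u from Z, so T = 56.1·u = (29.396, 47.782). Tangency of A1 to both parallel lines with radius 3.1 puts A and V at Z ± 3.1·n: A = (-2.6404, 1.6244), V = (2.6404, -1.6244). Then cos ∠TVZ = VT·VZ / (|VT||VZ|), giving 86.837°.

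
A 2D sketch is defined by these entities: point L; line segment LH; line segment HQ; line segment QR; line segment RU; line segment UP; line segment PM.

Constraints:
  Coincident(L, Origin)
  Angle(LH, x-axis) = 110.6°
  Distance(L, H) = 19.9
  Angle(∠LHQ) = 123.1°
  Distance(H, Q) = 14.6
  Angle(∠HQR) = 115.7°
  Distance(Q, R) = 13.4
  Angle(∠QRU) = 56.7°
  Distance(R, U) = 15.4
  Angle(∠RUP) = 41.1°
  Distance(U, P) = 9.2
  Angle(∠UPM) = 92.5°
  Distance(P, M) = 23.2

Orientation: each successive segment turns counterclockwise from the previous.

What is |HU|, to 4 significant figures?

11.28

∠HQR = 115.7° gives QR at -128.2° from the x-axis; with |QR| = 13.4, R = (-29.54, 11.26). ∠QRU = 56.7° gives RU at -4.900° from the x-axis; with |RU| = 15.4, U = (-14.20, 9.942). Then |HU| = |U − H| = 11.28.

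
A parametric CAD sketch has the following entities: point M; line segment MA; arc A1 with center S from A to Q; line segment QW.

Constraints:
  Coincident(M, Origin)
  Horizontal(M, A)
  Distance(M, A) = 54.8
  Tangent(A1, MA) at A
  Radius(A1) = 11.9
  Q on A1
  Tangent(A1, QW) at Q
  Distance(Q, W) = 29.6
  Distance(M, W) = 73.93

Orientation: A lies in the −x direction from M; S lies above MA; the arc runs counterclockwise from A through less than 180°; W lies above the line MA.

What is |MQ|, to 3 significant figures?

48.1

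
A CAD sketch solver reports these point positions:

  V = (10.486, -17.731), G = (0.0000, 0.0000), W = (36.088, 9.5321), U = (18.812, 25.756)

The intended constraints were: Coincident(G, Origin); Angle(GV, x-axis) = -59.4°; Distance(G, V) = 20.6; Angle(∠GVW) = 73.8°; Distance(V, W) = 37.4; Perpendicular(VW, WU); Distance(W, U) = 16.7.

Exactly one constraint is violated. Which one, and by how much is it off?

Distance(W, U) = 16.7 — off by 7.00.

G = (0.00, 0.00) ✓; GV at -59.40° ✓; |GV| = 20.60 ✓; ∠GVW = 73.80° ✓; |VW| = 37.40 ✓; ∠(VW, WU) = 90.00° ✓; |WU| = 23.70 ✗.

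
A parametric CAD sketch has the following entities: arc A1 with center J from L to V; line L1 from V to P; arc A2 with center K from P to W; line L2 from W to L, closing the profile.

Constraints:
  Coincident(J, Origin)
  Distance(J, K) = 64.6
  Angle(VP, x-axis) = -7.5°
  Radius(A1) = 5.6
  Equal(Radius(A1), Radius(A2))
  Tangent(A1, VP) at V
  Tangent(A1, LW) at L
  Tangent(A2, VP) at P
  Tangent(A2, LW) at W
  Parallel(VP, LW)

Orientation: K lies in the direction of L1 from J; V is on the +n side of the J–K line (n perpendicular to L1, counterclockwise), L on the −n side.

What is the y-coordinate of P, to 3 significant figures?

-2.88

The slot axis is L1's direction at -7.5°, so u = (cos -7.5°, sin -7.5°) = (0.991, -0.131) and n = (−sin -7.5°, cos -7.5°) = (0.131, 0.991). J is at the origin and K lies 64.6 along u from J, so K = 64.6·u = (64.0, -8.43). Tangency of A1 to both parallel lines with radius 5.6 puts V and L at J ± 5.6·n: V = (0.731, 5.55), L = (-0.731, -5.55). Equal radii place P and W the same way about K: P = K + 5.6·n = (64.8, -2.88), W = K − 5.6·n = (63.3, -14.0). So P.y = -2.88.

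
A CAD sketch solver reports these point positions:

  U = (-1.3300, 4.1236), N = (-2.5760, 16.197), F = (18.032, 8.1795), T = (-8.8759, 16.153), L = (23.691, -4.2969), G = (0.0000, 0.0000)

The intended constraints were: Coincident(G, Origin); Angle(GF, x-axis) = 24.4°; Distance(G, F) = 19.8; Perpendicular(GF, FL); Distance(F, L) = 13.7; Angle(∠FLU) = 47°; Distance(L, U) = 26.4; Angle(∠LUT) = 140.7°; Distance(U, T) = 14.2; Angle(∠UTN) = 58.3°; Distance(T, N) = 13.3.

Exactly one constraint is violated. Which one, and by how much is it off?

Distance(T, N) = 13.3 — off by 7.00.

G = (0.00, 0.00) ✓; GF at 24.40° ✓; |GF| = 19.80 ✓; ∠(GF, FL) = 90.00° ✓; |FL| = 13.70 ✓; ∠FLU = 47.00° ✓; |LU| = 26.40 ✓; ∠LUT = 140.7° ✓; |UT| = 14.20 ✓; ∠UTN = 58.30° ✓; |TN| = 6.300 ✗.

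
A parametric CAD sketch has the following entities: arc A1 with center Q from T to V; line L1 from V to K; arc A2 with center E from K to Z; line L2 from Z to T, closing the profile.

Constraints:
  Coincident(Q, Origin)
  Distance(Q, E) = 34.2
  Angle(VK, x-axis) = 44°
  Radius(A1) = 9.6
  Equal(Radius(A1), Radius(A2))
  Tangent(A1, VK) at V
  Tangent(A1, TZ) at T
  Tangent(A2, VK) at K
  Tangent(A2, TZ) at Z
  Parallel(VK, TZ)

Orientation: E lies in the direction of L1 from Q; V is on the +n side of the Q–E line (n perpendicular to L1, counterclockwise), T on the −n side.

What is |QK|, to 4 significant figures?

35.52

The slot axis is L1's direction at 44.0°, so u = (cos 44.0°, sin 44.0°) = (0.7193, 0.6947) and n = (−sin 44.0°, cos 44.0°) = (-0.6947, 0.7193). Q is at the origin and E lies 34.2 along u from Q, so E = 34.2·u = (24.60, 23.76). Tangency of A1 to both parallel lines with radius 9.6 puts V and T at Q ± 9.6·n: V = (-6.669, 6.906), T = (6.669, -6.906). Equal radii place K and Z the same way about E: K = E + 9.6·n = (17.93, 30.66), Z = E − 9.6·n = (31.27, 16.85). Then |QK| = |K − Q| = 35.52.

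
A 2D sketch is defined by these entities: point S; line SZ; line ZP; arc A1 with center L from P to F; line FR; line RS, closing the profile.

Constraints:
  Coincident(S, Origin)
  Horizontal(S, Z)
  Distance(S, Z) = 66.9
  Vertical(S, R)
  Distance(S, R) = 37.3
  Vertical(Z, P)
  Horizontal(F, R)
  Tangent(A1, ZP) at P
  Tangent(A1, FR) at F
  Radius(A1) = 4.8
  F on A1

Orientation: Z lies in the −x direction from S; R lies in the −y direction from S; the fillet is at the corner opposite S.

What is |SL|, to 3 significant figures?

70.1

S is at the origin; S and Z share the same y with |SZ| = 66.9 and Z on the −x side, so Z = (-66.9, 0.00). S and R share the same x with |SR| = 37.3 and R on the −y side, so R = (0.00, -37.3). The virtual corner opposite S is at (-66.9, -37.3). Since A1 is tangent to ZP there, LP ⟂ ZP and tangency of A1 to FR means the radius LF is perpendicular to FR, with radius 4.8, so the center L sits 4.8 in from both sides at L = (-62.1, -32.5). Then |SL| = |L − S| = 70.1.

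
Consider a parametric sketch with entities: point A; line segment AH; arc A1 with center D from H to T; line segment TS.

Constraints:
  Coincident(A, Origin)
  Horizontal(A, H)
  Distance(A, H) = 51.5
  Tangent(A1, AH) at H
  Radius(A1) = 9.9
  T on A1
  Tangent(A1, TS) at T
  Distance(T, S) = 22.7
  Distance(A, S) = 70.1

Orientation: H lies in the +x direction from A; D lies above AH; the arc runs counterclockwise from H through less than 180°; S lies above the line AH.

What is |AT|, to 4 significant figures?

62.13

A is at the origin; AH is horizontal with |AH| = 51.5 and H on the +x side, so H = (51.50, 0.000). Tangency of A1 to AH means the radius DH is perpendicular to AH, so D = H + (0, 9.9) = (51.50, 9.900). Since DT ⟂ TS (tangency), |DS| = √(9.9² + 22.7²) = 24.76 regardless of where T sits on A1. So S lies on both circle(A, 70.1) and circle(D, 24.76); the above-AH intersection is S = (62.27, 32.20). T is the foot of the tangent from S: T = (61.39, 9.519).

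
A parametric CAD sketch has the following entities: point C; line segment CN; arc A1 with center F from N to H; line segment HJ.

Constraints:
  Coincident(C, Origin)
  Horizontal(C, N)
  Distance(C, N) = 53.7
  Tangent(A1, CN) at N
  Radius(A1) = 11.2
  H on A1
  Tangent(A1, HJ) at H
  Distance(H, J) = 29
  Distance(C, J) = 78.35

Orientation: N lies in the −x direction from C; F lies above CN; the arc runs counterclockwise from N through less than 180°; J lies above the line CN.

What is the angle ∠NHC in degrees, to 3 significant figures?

87.7°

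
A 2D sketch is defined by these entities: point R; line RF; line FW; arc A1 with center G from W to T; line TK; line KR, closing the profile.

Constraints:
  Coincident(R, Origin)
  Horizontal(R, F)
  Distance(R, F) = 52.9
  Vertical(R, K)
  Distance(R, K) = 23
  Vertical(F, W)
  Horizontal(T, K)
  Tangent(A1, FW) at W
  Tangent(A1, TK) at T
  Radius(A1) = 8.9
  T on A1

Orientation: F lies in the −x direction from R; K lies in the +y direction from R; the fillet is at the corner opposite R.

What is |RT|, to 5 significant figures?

49.649

The virtual corner opposite R is at (-52.900, 23.000). A1 meets FW tangentially, so GW is at right angles to FW and the tangent condition forces GT to be normal to TK, with radius 8.9, so the center G sits 8.9 in from both sides at G = (-44.000, 14.100). That places the tangent points at W = (-52.900, 14.100) on FW and T = (-44.000, 23.000) on TK. Then |RT| = |T − R| = 49.649.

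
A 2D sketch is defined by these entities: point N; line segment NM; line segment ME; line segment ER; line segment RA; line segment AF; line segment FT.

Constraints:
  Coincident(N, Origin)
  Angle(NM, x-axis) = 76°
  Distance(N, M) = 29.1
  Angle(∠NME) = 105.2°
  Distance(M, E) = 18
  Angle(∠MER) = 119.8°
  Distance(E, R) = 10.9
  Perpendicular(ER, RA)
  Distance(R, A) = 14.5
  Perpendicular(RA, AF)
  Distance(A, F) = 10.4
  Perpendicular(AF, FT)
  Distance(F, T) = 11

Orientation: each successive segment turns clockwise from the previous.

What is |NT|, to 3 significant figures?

34.5

N is at the origin; NM runs at 76.0° with length 29.1, so M = (7.04, 28.2). ∠NME = 105.2° gives ME at 1.20° from the x-axis; with |ME| = 18.0, E = (25.0, 28.6). ∠MER = 119.8° gives ER at -59.0° from the x-axis; with |ER| = 10.9, R = (30.6, 19.3). ER ⟂ RA, so RA runs at -149°; with |RA| = 14.5, A = (18.2, 11.8). RA ⟂ AF, so AF runs at 121°; with |AF| = 10.4, F = (12.9, 20.7). The perpendicularity gives FT at right angles to AF, so FT runs at 31.0°; with |FT| = 11.0, T = (22.3, 26.4). Then |NT| = |T − N| = 34.5.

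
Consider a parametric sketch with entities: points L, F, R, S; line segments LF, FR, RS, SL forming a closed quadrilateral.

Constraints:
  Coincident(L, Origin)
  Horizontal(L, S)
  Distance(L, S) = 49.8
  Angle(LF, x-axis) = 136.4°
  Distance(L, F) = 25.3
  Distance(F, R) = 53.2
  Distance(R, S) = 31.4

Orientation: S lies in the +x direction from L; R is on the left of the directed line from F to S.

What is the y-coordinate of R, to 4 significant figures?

27.13

Checks: |FR| = 53.20 ✓; |RS| = 31.40 ✓.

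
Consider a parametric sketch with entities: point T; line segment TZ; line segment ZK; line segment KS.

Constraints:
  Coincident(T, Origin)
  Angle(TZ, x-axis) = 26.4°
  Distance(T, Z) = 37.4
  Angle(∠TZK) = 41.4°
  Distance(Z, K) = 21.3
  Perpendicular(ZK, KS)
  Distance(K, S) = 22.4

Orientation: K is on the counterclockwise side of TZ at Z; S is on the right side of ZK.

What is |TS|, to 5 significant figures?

47.615

T is at the origin; TZ runs at 26.4° with length 37.4, so Z = 37.4·(cos 26.4°, sin 26.4°) = (33.500, 16.629). ∠TZK = 41.4°, so ZK runs at 26.4° + (180° − 41.4°) = 165.00° from the x-axis; with |ZK| = 21.3, K = Z + 21.3·(cos 165.00°, sin 165.00°) = (12.925, 22.142). The perpendicularity gives KS at right angles to ZK; with |KS| = 22.4 on the right of ZK, S = K + 22.4·(0.25882, 0.96593) = (18.723, 43.779). Then |TS| = |S − T| = 47.615.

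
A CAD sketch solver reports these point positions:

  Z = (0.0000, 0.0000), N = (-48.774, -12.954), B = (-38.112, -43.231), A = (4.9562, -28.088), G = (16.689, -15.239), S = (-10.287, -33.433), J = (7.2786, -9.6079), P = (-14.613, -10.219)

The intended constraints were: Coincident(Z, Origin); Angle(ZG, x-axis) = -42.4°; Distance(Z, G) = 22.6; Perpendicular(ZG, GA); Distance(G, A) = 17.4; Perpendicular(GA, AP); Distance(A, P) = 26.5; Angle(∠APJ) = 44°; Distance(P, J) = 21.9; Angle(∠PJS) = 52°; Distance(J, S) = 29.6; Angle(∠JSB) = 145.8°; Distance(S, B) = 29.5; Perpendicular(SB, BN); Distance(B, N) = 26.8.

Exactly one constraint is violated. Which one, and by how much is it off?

Distance(B, N) = 26.8 — off by 5.30.

Z = (0.00, 0.00) ✓; ZG at -42.40° ✓; |ZG| = 22.60 ✓; ∠(ZG, GA) = 90.00° ✓; |GA| = 17.40 ✓; ∠(GA, AP) = 90.00° ✓; |AP| = 26.50 ✓; ∠APJ = 44.00° ✓; |PJ| = 21.90 ✓; ∠PJS = 52.00° ✓; |JS| = 29.60 ✓; ∠JSB = 145.8° ✓; |SB| = 29.50 ✓; ∠(SB, BN) = 90.00° ✓; |BN| = 32.10 ✗.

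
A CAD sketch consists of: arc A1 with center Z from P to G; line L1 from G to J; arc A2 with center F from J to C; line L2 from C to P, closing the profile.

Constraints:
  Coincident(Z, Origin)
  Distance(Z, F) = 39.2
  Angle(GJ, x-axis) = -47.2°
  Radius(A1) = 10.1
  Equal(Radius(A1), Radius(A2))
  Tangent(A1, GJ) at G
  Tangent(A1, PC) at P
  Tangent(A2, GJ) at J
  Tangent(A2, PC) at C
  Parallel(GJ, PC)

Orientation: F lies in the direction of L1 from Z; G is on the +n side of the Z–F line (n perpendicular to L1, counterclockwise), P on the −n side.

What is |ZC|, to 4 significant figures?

40.48

The slot axis is L1's direction at -47.2°, so u = (cos -47.2°, sin -47.2°) = (0.6794, -0.7337) and n = (−sin -47.2°, cos -47.2°) = (0.7337, 0.6794). Z is at the origin and F lies 39.2 along u from Z, so F = 39.2·u = (26.63, -28.76). Tangency of A1 to both parallel lines with radius 10.1 puts G and P at Z ± 10.1·n: G = (7.411, 6.862), P = (-7.411, -6.862). Equal radii place J and C the same way about F: J = F + 10.1·n = (34.04, -21.90), C = F − 10.1·n = (19.22, -35.62). Then |ZC| = |C − Z| = 40.48.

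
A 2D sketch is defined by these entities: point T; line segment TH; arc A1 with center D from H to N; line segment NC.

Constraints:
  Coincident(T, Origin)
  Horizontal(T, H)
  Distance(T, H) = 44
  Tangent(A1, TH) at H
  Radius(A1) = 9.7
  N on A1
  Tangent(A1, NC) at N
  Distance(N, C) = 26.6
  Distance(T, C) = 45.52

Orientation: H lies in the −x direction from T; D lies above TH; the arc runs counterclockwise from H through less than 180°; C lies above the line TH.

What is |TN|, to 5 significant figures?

35.370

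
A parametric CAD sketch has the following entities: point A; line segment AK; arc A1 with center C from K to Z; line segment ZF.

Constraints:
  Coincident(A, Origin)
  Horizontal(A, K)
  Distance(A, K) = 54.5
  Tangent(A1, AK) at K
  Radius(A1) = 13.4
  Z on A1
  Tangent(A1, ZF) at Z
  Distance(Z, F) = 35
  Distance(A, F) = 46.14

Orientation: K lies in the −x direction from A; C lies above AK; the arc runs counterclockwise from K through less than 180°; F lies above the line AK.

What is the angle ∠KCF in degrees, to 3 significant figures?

131°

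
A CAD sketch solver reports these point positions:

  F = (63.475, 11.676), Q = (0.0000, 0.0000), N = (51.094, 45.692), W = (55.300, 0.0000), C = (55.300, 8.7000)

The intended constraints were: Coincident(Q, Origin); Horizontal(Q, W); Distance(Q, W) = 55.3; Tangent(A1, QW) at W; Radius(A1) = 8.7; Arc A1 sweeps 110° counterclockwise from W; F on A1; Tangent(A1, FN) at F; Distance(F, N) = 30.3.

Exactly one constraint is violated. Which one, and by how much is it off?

Distance(F, N) = 30.3 — off by 5.90.

Q = (0.00, 0.00) ✓; Q.y = 0.00, W.y = 0.00 ✓; |QW| = 55.30 ✓; ∠(CW, WQ) = 90.00° ✓; |CW| = 8.700 ✓; bearing(C→F) − bearing(C→W) = 110.0° ✓; |CF| = 8.700 ✓; ∠(CF, FN) = 90.00° ✓; |FN| = 36.20 ✗.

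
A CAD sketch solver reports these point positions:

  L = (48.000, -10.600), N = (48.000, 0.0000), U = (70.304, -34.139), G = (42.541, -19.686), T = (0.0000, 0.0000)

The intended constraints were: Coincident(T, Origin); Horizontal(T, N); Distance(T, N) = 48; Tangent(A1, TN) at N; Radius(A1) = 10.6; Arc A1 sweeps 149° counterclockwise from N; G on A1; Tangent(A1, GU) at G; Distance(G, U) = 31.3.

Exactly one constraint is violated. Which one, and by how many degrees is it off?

Tangent(A1, GU) at G — off by 3.50°.

T = (0.00, 0.00) ✓; T.y = 0.00, N.y = 0.00 ✓; |TN| = 48.00 ✓; ∠(LN, NT) = 90.00° ✓; |LN| = 10.60 ✓; bearing(L→G) − bearing(L→N) = 149.0° ✓; |LG| = 10.60 ✓; ∠(LG, GU) = 86.50° ✗; |GU| = 31.30 ✓.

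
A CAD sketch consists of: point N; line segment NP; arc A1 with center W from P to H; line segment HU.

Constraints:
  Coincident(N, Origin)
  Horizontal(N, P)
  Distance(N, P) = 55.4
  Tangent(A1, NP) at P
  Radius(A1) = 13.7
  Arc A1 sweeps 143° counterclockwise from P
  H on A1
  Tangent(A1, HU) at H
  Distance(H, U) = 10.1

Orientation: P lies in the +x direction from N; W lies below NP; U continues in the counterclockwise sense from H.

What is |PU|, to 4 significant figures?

30.72

N is at the origin; N and P share the same y with |NP| = 55.4 and P on the +x side, so P = (55.40, 0.000). Tangency of A1 to NP means the radius WP is perpendicular to NP, so W = P + (0, -13.7) = (55.40, -13.70). On A1, P sits at bearing 90° from W; a 143° counterclockwise sweep puts H at bearing 233°, so H = W + 13.7·(cos 233°, sin 233°) = (47.16, -24.64). The tangent condition forces WH to be normal to HU, so HU runs along (−sin 233°, cos 233°); with |HU| = 10.1, U = (55.22, -30.72). Then |PU| = |U − P| = 30.72.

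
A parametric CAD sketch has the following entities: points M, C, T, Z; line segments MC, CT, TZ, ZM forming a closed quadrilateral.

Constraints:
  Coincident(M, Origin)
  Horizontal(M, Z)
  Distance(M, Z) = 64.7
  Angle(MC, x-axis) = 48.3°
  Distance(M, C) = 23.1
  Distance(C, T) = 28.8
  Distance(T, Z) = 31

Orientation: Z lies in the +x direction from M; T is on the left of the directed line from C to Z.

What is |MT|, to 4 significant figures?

49.21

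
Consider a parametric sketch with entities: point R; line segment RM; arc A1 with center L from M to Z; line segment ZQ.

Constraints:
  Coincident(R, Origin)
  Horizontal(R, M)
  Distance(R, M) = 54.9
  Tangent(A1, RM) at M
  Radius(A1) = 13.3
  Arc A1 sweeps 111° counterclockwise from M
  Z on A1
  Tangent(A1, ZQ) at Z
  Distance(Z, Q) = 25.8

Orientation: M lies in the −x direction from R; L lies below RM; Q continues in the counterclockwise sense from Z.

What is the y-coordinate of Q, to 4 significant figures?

-42.15

R is at the origin; RM is horizontal with |RM| = 54.9 and M on the −x side, so M = (-54.90, 0.000). Since A1 is tangent to RM there, LM ⟂ RM, so L = M + (0, -13.3) = (-54.90, -13.30). On A1, M sits at bearing 90° from L; a 111° counterclockwise sweep puts Z at bearing 201°, so Z = L + 13.3·(cos 201°, sin 201°) = (-67.32, -18.07). Since A1 is tangent to ZQ there, LZ ⟂ ZQ, so ZQ runs along (−sin 201°, cos 201°); with |ZQ| = 25.8, Q = (-58.07, -42.15). So Q.y = -42.15.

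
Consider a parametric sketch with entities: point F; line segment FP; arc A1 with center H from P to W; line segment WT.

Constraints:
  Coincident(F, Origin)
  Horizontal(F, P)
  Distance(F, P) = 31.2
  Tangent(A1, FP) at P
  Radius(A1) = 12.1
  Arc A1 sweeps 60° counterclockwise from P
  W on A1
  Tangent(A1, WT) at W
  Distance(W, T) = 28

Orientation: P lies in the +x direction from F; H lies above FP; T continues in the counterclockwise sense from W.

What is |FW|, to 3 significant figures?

42.1

F is at the origin; F and P share the same y with |FP| = 31.2 and P on the +x side, so P = (31.2, 0.00). A1 meets FP tangentially, so HP is at right angles to FP, so H = P + (0, 12.1) = (31.2, 12.1). On A1, P sits at bearing -90° from H; a 60° counterclockwise sweep puts W at bearing -30°, so W = H + 12.1·(cos -30°, sin -30°) = (41.7, 6.05). Then |FW| = |W − F| = 42.1.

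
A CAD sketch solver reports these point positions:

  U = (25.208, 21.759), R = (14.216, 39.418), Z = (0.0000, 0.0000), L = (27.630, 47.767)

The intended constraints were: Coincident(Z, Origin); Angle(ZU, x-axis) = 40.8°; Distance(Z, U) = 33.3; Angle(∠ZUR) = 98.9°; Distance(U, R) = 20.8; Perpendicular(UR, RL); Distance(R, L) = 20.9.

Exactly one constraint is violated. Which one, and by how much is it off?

Distance(R, L) = 20.9 — off by 5.10.

Z = (0.00, 0.00) ✓; ZU at 40.80° ✓; |ZU| = 33.30 ✓; ∠ZUR = 98.90° ✓; |UR| = 20.80 ✓; ∠(UR, RL) = 90.00° ✓; |RL| = 15.80 ✗.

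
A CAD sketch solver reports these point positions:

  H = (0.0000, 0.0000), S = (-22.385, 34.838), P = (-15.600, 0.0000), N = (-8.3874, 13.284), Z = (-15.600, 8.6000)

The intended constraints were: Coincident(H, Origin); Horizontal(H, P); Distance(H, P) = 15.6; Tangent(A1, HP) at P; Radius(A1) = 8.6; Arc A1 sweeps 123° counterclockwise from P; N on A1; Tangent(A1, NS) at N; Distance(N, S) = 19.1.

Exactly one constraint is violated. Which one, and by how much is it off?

Distance(N, S) = 19.1 — off by 6.60.

H = (0.00, 0.00) ✓; H.y = 0.00, P.y = 0.00 ✓; |HP| = 15.60 ✓; ∠(ZP, PH) = 90.00° ✓; |ZP| = 8.600 ✓; bearing(Z→N) − bearing(Z→P) = 123.0° ✓; |ZN| = 8.600 ✓; ∠(ZN, NS) = 90.00° ✓; |NS| = 25.70 ✗.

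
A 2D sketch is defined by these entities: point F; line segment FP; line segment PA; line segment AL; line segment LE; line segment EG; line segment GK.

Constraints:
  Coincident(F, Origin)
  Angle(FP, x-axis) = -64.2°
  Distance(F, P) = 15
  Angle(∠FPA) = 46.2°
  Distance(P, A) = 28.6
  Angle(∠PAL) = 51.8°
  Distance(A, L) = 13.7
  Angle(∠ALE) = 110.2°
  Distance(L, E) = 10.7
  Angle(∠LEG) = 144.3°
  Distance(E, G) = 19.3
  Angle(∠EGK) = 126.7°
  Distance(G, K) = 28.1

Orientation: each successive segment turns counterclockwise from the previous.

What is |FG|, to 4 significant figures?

22.33

∠ALE = 110.2° gives LE at -92.40° from the x-axis; with |LE| = 10.7, E = (3.005, -1.577). ∠LEG = 144.3° gives EG at -56.70° from the x-axis; with |EG| = 19.3, G = (13.60, -17.71). Then |FG| = |G − F| = 22.33.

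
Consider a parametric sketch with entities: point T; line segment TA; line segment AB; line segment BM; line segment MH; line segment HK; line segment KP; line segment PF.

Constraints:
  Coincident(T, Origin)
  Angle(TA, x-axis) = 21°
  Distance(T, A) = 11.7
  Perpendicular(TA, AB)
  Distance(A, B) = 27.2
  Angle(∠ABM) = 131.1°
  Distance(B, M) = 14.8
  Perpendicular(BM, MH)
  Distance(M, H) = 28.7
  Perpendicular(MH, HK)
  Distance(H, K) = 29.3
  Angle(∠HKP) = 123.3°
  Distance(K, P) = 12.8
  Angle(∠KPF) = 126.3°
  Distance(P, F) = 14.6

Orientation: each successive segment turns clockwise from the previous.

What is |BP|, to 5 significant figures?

28.062

T is at the origin; TA runs at 21.0° with length 11.7, so A = (10.923, 4.1929). TA ⟂ AB, so AB runs at -69.000°; with |AB| = 27.2, B = (20.670, -21.200). ∠ABM = 131.1° gives BM at -117.90° from the x-axis; with |BM| = 14.8, M = (13.745, -34.280). BM is perpendicular to MH, so MH runs at 152.10°; with |MH| = 28.7, H = (-11.619, -20.851). MH is perpendicular to HK, so HK runs at 62.100°; with |HK| = 29.3, K = (2.0914, 5.0437). ∠HKP = 123.3° gives KP at 5.4000° from the x-axis; with |KP| = 12.8, P = (14.835, 6.2483). Then |BP| = |P − B| = 28.062.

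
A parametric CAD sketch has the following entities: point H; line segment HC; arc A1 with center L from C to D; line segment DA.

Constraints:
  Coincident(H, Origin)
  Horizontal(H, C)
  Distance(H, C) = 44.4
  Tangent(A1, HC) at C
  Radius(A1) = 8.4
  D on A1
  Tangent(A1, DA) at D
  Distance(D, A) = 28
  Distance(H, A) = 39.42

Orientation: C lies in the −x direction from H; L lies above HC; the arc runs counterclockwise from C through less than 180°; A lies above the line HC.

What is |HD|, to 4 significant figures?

37.09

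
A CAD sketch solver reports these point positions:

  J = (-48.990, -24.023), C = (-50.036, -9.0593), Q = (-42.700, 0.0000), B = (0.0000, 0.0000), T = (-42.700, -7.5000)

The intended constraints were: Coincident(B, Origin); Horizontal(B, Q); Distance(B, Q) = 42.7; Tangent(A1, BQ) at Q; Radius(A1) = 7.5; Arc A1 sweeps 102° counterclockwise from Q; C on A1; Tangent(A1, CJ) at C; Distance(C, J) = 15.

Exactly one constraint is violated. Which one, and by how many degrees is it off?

Tangent(A1, CJ) at C — off by 8.00°.

B = (0.00, 0.00) ✓; B.y = 0.00, Q.y = 0.00 ✓; |BQ| = 42.70 ✓; ∠(TQ, QB) = 90.00° ✓; |TQ| = 7.500 ✓; bearing(T→C) − bearing(T→Q) = 102.0° ✓; |TC| = 7.500 ✓; ∠(TC, CJ) = 98.00° ✗; |CJ| = 15.00 ✓.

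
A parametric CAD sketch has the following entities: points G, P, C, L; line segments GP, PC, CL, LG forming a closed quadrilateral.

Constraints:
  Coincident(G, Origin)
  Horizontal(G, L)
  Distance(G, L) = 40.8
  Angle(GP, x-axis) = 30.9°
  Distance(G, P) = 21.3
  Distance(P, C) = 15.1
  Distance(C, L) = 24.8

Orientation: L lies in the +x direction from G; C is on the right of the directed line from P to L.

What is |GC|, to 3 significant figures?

16.8

Checks: G = (0.00, 0.00) ✓; |PC| = 15.10 ✓; |CL| = 24.80 ✓.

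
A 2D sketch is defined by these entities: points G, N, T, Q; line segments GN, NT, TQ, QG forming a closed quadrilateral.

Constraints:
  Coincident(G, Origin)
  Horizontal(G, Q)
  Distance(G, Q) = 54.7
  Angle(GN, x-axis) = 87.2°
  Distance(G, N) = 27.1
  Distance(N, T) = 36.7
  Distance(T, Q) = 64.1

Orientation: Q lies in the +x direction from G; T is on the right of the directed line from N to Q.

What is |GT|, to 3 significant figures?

12.1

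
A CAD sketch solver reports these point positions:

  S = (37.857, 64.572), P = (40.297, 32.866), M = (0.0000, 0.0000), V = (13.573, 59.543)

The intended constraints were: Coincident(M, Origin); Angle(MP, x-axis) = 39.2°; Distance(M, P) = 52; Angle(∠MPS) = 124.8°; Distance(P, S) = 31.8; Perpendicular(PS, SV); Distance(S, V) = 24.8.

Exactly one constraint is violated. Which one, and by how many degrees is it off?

Perpendicular(PS, SV) — off by 7.30°.

M = (0.00, 0.00) ✓; MP at 39.20° ✓; |MP| = 52.00 ✓; ∠MPS = 124.8° ✓; |PS| = 31.80 ✓; ∠(PS, SV) = 97.30° ✗; |SV| = 24.80 ✓.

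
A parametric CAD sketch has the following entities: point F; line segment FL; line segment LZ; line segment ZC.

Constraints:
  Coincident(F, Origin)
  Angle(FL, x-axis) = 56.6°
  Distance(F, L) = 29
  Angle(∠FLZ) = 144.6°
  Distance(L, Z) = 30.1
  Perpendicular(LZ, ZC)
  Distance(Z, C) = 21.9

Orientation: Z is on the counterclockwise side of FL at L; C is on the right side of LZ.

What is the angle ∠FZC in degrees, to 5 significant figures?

107.36°

∠FLZ = 144.6°, so LZ runs at 56.6° + (180° − 144.6°) = 92.000° from the x-axis; with |LZ| = 30.1, Z = L + 30.1·(cos 92.000°, sin 92.000°) = (14.913, 54.292). LZ ⟂ ZC; with |ZC| = 21.9 on the right of LZ, C = Z + 21.9·(0.99939, 0.034899) = (36.800, 55.057). Then cos ∠FZC = ZF·ZC / (|ZF||ZC|), giving 107.36°.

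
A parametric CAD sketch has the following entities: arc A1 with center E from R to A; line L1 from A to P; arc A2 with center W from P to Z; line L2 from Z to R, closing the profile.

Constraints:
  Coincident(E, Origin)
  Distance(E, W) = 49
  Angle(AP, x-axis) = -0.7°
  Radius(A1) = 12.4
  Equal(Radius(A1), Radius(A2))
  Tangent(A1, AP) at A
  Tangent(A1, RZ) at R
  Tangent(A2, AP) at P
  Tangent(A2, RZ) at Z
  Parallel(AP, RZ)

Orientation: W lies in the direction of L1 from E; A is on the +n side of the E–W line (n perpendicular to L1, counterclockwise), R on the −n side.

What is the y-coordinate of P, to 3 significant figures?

11.8

The slot axis is L1's direction at -0.7°, so u = (cos -0.7°, sin -0.7°) = (1.00, -0.0122) and n = (−sin -0.7°, cos -0.7°) = (0.0122, 1.00). E is at the origin and W lies 49.0 along u from E, so W = 49.0·u = (49.0, -0.599). Tangency of A1 to both parallel lines with radius 12.4 puts A and R at E ± 12.4·n: A = (0.151, 12.4), R = (-0.151, -12.4). Equal radii place P and Z the same way about W: P = W + 12.4·n = (49.1, 11.8), Z = W − 12.4·n = (48.8, -13.0). So P.y = 11.8.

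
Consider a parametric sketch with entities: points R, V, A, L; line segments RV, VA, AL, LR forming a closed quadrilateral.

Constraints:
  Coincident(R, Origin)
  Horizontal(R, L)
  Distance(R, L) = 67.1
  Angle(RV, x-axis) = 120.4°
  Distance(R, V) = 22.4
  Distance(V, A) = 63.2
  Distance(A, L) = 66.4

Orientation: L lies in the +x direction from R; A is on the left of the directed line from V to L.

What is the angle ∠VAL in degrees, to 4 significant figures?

77.07°

Checks: RV at 120.4° ✓; |VA| = 63.20 ✓; |AL| = 66.40 ✓.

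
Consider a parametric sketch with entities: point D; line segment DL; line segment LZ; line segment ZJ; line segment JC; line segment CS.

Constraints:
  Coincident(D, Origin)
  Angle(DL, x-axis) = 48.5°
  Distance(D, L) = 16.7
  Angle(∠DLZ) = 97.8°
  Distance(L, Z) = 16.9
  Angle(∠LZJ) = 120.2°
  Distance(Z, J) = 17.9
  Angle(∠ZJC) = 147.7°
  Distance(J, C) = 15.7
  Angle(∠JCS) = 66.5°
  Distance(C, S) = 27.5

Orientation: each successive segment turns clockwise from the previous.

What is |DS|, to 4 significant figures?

3.908

D is at the origin; DL runs at 48.5° with length 16.7, so L = (11.07, 12.51). ∠DLZ = 97.8° gives LZ at -33.70° from the x-axis; with |LZ| = 16.9, Z = (25.13, 3.131). ∠LZJ = 120.2° gives ZJ at -93.50° from the x-axis; with |ZJ| = 17.9, J = (24.03, -14.74). ∠ZJC = 147.7° gives JC at -125.8° from the x-axis; with |JC| = 15.7, C = (14.85, -27.47). ∠JCS = 66.5° gives CS at 120.7° from the x-axis; with |CS| = 27.5, S = (0.8092, -3.824). Then |DS| = |S − D| = 3.908.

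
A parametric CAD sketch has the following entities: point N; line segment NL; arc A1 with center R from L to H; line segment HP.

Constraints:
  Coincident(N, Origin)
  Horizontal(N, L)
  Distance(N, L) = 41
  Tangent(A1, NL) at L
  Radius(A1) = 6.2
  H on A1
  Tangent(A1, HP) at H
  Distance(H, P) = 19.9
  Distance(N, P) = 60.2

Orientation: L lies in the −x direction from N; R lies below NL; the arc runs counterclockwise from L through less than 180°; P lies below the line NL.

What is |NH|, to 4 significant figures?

46.33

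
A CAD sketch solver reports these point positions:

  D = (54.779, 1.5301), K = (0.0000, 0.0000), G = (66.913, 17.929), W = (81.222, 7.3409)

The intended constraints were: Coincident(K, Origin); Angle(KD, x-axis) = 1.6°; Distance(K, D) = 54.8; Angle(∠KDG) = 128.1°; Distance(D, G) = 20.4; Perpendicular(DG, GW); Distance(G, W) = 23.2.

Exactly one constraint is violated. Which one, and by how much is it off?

Distance(G, W) = 23.2 — off by 5.40.

K = (0.00, 0.00) ✓; KD at 1.600° ✓; |KD| = 54.80 ✓; ∠KDG = 128.1° ✓; |DG| = 20.40 ✓; ∠(DG, GW) = 90.00° ✓; |GW| = 17.80 ✗.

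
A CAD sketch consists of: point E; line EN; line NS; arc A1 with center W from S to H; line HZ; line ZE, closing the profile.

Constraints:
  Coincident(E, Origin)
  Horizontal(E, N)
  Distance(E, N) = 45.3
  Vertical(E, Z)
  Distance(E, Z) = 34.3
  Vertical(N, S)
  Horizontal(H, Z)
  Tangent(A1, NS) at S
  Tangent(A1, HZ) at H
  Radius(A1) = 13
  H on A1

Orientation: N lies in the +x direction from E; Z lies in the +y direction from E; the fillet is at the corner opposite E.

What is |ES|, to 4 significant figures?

50.06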